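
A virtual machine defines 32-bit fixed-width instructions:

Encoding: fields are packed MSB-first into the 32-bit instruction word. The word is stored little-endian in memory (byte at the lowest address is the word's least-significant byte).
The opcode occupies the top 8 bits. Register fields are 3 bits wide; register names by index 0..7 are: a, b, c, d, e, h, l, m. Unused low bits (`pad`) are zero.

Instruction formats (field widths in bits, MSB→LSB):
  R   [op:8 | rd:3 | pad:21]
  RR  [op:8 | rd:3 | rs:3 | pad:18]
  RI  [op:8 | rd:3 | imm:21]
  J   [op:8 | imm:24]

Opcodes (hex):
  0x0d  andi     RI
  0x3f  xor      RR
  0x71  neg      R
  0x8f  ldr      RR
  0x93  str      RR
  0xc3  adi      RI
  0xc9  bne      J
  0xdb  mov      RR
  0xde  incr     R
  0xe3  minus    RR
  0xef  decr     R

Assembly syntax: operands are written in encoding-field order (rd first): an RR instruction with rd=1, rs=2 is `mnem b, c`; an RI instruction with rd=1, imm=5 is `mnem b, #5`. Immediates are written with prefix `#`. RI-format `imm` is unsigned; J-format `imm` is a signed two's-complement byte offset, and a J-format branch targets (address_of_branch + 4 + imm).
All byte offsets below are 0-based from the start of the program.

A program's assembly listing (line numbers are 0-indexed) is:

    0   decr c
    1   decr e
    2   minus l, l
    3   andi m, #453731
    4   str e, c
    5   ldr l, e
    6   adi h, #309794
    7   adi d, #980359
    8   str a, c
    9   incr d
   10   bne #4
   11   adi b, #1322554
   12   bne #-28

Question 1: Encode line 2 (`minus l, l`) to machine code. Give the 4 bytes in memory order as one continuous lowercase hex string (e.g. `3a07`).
L2: minus op=0xe3:8|rd=6:3|rs=6:3|pad=0:18 ⇒ 0xe3d80000 ⇒ little 00 00 d8 e3

0000d8e3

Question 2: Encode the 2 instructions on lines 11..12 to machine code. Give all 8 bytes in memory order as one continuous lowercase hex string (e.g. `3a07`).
3a2e34c3e4ffffc9

line 11 (adi): pack op=0xc3:8|rd=1:3|imm=1322554:21 = 0xc3342e3a; little→ 3a 2e 34 c3
line 12 (bne): pack op=0xc9:8|imm=-28:24 = 0xc9ffffe4; little→ e4 ff ff c9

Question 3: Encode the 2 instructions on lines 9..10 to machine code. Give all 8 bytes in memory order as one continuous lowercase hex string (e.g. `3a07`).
000060de040000c9

L9: incr op=0xde:8|rd=3:3|pad=0:21 ⇒ 0xde600000 ⇒ little 00 00 60 de
L10: bne op=0xc9:8|imm=4:24 ⇒ 0xc9000004 ⇒ little 04 00 00 c9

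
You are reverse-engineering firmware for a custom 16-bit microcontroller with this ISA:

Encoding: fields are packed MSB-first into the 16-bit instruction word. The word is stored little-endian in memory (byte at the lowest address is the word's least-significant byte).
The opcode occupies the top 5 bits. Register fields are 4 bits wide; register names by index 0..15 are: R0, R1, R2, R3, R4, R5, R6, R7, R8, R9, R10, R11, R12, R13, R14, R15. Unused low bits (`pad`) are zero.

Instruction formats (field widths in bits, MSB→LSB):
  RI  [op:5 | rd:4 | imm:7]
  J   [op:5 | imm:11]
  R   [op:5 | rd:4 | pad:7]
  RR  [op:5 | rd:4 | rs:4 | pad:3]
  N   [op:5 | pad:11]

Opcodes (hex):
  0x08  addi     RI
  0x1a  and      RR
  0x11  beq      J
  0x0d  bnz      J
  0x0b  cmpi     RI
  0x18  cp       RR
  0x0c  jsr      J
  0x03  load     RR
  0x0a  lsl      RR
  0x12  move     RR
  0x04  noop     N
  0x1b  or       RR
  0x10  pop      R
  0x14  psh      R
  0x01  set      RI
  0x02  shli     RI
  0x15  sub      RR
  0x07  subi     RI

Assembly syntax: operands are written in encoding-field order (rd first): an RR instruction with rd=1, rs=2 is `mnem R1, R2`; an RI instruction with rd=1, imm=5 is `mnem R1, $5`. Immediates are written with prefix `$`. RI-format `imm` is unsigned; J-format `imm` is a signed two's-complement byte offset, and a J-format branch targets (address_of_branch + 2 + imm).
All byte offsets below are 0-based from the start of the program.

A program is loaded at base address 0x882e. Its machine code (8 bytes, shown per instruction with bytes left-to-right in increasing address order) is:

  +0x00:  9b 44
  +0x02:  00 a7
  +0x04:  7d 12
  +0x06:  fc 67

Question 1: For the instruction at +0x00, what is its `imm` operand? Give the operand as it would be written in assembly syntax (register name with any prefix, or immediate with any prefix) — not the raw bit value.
+0x00: 9b 44 ⇒ word 0x449b (little)
  op=0x449b>>11=0x8 ⇒ addi (RI)
  rd: (w>>7)&0xf=0x9 → R9
  imm: (w>>0)&0x7f=0x1b → $27

$27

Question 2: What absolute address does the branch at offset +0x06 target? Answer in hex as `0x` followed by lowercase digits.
0x8832

off 0x06: read fc 67 as little → 0x67fc
  opcode bits[15:11]=0xc: jsr/J
  imm: (w>>0)&0x7ff=0x7fc (s11→-4) → $-4
  target = base 0x882e + off 0x06 + 2 + imm -4 = 0x8832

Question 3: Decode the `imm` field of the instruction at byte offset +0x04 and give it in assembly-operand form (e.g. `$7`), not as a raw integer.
@+04  little-endian(7d 12) = 0x127d
  op=0x127d>>11=0x2 ⇒ shli (RI)
  rd: (w>>7)&0xf=0x4 → R4
  imm: (w>>0)&0x7f=0x7d → $125

$125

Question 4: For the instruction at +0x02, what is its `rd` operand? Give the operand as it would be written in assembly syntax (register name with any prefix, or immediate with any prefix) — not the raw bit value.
R14

@+02  little-endian(00 a7) = 0xa700
  op=0xa700>>11=0x14 ⇒ psh (R)
  [10:7] rd=14 = R14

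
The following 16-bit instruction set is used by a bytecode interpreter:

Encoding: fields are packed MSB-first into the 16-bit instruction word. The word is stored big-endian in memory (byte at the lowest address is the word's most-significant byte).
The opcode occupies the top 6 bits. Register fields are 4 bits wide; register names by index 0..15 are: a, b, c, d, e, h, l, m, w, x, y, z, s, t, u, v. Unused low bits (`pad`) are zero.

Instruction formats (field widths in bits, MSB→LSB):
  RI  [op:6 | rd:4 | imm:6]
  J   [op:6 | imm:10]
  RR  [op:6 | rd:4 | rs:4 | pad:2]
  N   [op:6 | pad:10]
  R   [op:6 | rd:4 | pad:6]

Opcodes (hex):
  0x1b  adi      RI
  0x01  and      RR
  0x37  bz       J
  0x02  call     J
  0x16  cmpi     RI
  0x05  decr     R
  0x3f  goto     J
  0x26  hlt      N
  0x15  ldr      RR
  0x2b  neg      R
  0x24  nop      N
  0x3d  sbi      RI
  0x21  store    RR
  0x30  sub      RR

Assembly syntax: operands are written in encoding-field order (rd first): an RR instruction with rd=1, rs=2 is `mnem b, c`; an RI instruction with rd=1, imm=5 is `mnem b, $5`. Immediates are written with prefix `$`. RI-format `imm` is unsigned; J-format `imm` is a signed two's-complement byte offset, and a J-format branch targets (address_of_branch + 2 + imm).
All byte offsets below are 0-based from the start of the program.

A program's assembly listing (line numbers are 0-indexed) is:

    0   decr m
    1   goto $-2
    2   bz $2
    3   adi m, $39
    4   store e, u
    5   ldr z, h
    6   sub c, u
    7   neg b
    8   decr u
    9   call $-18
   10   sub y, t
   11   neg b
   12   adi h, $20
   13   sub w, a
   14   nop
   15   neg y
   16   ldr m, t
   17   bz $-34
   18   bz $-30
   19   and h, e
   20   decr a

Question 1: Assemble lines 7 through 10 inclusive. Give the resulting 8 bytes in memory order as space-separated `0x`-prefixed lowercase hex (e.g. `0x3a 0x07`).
line 7 (neg): pack op=0x2b:6|rd=1:4|pad=0:6 = 0xac40; big→ ac 40
line 8 (decr): pack op=0x5:6|rd=14:4|pad=0:6 = 0x1780; big→ 17 80
line 9 (call): pack op=0x2:6|imm=-18:10 = 0x0bee; big→ 0b ee
line 10 (sub): pack op=0x30:6|rd=10:4|rs=13:4|pad=0:2 = 0xc2b4; big→ c2 b4

0xac 0x40 0x17 0x80 0x0b 0xee 0xc2 0xb4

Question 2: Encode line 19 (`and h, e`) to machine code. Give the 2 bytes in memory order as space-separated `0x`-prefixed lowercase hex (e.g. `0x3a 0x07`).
line 19 (and): pack op=0x1:6|rd=5:4|rs=4:4|pad=0:2 = 0x0550; big→ 05 50

0x05 0x50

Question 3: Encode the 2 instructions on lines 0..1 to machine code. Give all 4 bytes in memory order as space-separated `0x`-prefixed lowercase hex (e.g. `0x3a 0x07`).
L0: decr op=0x5:6|rd=7:4|pad=0:6 ⇒ 0x15c0 ⇒ big 15 c0
L1: goto op=0x3f:6|imm=-2:10 ⇒ 0xfffe ⇒ big ff fe

0x15 0xc0 0xff 0xfe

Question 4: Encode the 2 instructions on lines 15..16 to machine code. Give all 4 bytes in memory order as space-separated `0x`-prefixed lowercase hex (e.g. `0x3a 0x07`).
L15: neg op=0x2b:6|rd=10:4|pad=0:6 ⇒ 0xae80 ⇒ big ae 80
L16: ldr op=0x15:6|rd=7:4|rs=13:4|pad=0:2 ⇒ 0x55f4 ⇒ big 55 f4

0xae 0x80 0x55 0xf4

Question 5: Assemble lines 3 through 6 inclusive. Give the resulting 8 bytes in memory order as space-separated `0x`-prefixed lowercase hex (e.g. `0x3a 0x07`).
3. adi fields op=0x1b:6|rd=7:4|imm=39:6 → word 6de7h → 6d e7
4. store fields op=0x21:6|rd=4:4|rs=14:4|pad=0:2 → word 8538h → 85 38
5. ldr fields op=0x15:6|rd=11:4|rs=5:4|pad=0:2 → word 56d4h → 56 d4
6. sub fields op=0x30:6|rd=2:4|rs=14:4|pad=0:2 → word c0b8h → c0 b8

0x6d 0xe7 0x85 0x38 0x56 0xd4 0xc0 0xb8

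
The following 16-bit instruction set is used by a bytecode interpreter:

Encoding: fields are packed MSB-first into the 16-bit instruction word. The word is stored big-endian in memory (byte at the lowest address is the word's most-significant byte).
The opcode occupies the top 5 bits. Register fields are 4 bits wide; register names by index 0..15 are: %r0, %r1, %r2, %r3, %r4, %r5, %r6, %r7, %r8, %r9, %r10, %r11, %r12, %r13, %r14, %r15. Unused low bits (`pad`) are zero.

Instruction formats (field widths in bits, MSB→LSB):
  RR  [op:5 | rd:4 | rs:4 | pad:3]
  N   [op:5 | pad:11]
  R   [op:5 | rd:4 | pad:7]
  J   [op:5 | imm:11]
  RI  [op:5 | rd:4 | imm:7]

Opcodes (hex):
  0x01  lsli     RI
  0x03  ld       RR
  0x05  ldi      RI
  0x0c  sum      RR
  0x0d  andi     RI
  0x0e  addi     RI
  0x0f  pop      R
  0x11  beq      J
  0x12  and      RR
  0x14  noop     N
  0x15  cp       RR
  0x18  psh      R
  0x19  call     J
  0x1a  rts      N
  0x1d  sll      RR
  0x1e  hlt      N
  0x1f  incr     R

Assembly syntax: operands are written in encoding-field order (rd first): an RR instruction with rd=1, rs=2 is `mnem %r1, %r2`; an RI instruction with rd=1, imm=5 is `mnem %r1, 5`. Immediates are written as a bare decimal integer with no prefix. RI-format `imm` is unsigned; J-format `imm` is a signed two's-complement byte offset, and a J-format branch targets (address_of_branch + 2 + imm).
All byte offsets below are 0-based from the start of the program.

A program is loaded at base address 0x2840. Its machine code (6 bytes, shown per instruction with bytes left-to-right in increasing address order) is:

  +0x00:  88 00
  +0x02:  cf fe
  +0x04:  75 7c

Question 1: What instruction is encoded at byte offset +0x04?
off 0x04: read 75 7c as big → 0x757c
  op=0x757c>>11=0xe ⇒ addi (RI)
  [10:7] rd=10 = %r10
  [6:0] imm=124 = 124

addi %r10, 124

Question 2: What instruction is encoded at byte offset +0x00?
@+00  big-endian(88 00) = 0x8800
  op=0x8800>>11=0x11 ⇒ beq (J)
  [10:0] imm=0 = 0

beq 0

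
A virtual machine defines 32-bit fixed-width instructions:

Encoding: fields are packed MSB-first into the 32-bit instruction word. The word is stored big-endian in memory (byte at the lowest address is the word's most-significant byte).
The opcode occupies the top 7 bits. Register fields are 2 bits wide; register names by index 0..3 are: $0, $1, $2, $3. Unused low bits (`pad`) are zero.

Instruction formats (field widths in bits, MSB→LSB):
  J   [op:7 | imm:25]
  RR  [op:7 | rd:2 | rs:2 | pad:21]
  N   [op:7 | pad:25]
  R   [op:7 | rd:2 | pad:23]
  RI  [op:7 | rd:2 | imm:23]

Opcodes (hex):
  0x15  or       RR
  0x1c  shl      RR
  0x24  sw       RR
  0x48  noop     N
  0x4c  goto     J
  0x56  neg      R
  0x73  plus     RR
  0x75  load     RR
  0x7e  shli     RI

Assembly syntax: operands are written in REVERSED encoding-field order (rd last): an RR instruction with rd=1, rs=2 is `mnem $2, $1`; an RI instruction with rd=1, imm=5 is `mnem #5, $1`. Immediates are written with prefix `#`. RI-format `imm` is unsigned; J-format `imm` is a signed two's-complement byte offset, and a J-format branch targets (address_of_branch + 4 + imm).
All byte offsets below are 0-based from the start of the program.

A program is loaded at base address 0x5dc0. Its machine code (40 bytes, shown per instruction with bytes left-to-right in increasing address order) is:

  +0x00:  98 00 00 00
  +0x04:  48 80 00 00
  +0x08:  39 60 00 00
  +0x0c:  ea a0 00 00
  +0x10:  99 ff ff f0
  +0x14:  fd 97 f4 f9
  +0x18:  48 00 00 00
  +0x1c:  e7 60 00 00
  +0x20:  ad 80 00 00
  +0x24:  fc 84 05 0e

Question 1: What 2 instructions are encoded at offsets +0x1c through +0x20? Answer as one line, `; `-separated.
plus $3, $2; neg $3

off 0x1c: read e7 60 00 00 as big → 0xe7600000
  top 7b → 0x73 → plus [RR]
  [24:23] rd=2 = $2
  [22:21] rs=3 = $3
off 0x20: read ad 80 00 00 as big → 0xad800000
  top 7b → 0x56 → neg [R]
  [24:23] rd=3 = $3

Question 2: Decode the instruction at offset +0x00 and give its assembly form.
@+00  big-endian(98 00 00 00) = 0x98000000
  opcode bits[31:25]=0x4c: goto/J
  [24:0] imm=0 = #0

goto #0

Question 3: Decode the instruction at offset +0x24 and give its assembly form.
shli #263438, $1

off 0x24: read fc 84 05 0e as big → 0xfc84050e
  opcode bits[31:25]=0x7e: shli/RI
  rd: (w>>23)&0x3=0x1 → $1
  imm: (w>>0)&0x7fffff=0x4050e → #263438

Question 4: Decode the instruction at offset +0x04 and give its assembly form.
sw $0, $1

@+04  big-endian(48 80 00 00) = 0x48800000
  top 7b → 0x24 → sw [RR]
  rd@[24:23]=0x1 ⇒ $1
  rs@[22:21]=0x0 ⇒ $0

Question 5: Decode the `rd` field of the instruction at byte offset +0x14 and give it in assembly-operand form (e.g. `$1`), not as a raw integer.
[14] fd 97 f4 f9 → 0xfd97f4f9
  opcode bits[31:25]=0x7e: shli/RI
  rd@[24:23]=0x3 ⇒ $3
  imm@[22:0]=0x17f4f9 ⇒ #1570041

$3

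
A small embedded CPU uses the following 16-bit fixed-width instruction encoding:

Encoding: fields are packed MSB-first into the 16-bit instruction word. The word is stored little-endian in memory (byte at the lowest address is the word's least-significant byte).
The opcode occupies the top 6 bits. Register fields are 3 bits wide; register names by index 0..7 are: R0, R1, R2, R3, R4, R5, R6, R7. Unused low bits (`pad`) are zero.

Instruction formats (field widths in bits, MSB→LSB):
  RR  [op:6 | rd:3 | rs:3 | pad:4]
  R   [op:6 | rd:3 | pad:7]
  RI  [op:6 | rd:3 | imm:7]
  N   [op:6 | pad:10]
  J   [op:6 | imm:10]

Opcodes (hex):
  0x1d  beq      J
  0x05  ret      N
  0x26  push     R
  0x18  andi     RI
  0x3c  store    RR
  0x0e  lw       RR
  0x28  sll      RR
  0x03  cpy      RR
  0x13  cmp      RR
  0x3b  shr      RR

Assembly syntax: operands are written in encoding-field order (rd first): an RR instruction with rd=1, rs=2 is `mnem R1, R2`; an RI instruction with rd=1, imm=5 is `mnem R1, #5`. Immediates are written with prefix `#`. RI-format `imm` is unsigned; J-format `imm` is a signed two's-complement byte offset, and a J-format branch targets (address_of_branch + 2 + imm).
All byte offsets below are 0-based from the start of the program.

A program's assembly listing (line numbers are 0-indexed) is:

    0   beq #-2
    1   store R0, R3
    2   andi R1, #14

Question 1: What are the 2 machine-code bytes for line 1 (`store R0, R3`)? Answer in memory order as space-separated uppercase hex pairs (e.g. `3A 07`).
1. store fields op=0x3c:6|rd=0:3|rs=3:3|pad=0:4 → word f030h → 30 f0

30 F0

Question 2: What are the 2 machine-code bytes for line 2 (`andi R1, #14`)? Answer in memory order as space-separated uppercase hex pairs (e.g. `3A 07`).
8E 60

2. andi fields op=0x18:6|rd=1:3|imm=14:7 → word 608eh → 8e 60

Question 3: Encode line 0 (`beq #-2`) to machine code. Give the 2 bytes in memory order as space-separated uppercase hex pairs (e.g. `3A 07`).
FE 77

L0: beq op=0x1d:6|imm=-2:10 ⇒ 0x77fe ⇒ little fe 77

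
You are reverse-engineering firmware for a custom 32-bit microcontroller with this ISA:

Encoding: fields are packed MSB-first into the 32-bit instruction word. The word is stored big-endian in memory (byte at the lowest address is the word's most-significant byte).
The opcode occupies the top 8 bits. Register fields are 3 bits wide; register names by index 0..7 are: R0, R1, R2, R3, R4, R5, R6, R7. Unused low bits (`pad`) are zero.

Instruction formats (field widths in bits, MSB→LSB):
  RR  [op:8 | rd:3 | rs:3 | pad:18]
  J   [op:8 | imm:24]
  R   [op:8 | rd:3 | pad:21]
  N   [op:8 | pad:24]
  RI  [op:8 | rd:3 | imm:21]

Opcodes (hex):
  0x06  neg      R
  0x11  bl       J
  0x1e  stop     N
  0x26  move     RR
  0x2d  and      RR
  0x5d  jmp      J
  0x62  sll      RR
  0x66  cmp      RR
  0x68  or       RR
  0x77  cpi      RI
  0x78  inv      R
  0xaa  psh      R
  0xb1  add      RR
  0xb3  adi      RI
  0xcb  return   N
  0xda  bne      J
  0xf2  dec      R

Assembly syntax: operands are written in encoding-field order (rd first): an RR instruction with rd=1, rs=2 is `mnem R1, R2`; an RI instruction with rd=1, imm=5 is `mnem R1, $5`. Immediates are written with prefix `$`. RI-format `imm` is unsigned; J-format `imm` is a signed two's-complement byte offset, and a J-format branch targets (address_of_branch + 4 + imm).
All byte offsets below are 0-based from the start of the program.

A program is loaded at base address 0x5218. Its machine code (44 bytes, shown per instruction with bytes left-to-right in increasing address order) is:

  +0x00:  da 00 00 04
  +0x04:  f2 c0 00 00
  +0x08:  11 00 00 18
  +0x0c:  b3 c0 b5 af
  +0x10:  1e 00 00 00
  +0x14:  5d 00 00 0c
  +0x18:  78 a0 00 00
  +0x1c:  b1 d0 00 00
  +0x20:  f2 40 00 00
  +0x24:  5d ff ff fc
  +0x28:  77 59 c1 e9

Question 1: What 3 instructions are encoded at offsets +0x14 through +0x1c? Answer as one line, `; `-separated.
off 0x14: read 5d 00 00 0c as big → 0x5d00000c
  opcode bits[31:24]=0x5d: jmp/J
  imm@[23:0]=0xc ⇒ $12
off 0x18: read 78 a0 00 00 as big → 0x78a00000
  opcode bits[31:24]=0x78: inv/R
  rd@[23:21]=0x5 ⇒ R5
off 0x1c: read b1 d0 00 00 as big → 0xb1d00000
  opcode bits[31:24]=0xb1: add/RR
  rd@[23:21]=0x6 ⇒ R6
  rs@[20:18]=0x4 ⇒ R4

jmp $12; inv R5; add R6, R4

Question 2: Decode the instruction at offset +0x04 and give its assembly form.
[04] f2 c0 00 00 → 0xf2c00000
  top 8b → 0xf2 → dec [R]
  rd: (w>>21)&0x7=0x6 → R6

dec R6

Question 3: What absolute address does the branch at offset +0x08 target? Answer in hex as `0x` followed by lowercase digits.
0x523c

@+08  big-endian(11 00 00 18) = 0x11000018
  opcode bits[31:24]=0x11: bl/J
  imm: (w>>0)&0xffffff=0x18 → $24
  target = base 0x5218 + off 0x08 + 4 + imm 24 = 0x523c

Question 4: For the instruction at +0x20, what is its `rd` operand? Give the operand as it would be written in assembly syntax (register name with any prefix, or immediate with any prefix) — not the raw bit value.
@+20  big-endian(f2 40 00 00) = 0xf2400000
  top 8b → 0xf2 → dec [R]
  rd@[23:21]=0x2 ⇒ R2

R2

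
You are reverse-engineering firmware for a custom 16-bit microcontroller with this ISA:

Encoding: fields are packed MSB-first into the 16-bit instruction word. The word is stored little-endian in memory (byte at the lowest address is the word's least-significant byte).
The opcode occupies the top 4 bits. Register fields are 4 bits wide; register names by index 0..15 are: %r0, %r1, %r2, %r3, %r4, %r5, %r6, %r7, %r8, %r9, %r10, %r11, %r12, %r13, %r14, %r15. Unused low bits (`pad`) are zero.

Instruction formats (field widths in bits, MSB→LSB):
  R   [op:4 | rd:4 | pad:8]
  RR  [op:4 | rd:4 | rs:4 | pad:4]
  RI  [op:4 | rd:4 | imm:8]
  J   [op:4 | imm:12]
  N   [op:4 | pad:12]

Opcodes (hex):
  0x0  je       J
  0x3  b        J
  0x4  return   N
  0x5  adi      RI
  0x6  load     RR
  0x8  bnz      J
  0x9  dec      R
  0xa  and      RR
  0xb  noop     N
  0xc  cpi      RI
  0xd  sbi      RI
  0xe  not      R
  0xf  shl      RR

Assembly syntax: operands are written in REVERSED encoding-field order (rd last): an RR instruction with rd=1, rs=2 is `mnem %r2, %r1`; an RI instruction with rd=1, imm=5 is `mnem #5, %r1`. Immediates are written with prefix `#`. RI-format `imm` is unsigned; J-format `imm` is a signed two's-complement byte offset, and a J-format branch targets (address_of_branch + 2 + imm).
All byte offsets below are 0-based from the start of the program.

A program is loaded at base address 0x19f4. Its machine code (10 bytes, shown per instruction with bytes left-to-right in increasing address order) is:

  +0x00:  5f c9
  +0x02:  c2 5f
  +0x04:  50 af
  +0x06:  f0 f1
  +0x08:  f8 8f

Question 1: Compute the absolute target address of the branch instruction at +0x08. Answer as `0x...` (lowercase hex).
0x19f6

@+08  little-endian(f8 8f) = 0x8ff8
  opcode bits[15:12]=0x8: bnz/J
  [11:0] imm=4088 (s12→-8) = #-8
  target = base 0x19f4 + off 0x08 + 2 + imm -8 = 0x19f6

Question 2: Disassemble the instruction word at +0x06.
shl %r15, %r1

[06] f0 f1 → 0xf1f0
  op=0xf1f0>>12=0xf ⇒ shl (RR)
  rd@[11:8]=0x1 ⇒ %r1
  rs@[7:4]=0xf ⇒ %r15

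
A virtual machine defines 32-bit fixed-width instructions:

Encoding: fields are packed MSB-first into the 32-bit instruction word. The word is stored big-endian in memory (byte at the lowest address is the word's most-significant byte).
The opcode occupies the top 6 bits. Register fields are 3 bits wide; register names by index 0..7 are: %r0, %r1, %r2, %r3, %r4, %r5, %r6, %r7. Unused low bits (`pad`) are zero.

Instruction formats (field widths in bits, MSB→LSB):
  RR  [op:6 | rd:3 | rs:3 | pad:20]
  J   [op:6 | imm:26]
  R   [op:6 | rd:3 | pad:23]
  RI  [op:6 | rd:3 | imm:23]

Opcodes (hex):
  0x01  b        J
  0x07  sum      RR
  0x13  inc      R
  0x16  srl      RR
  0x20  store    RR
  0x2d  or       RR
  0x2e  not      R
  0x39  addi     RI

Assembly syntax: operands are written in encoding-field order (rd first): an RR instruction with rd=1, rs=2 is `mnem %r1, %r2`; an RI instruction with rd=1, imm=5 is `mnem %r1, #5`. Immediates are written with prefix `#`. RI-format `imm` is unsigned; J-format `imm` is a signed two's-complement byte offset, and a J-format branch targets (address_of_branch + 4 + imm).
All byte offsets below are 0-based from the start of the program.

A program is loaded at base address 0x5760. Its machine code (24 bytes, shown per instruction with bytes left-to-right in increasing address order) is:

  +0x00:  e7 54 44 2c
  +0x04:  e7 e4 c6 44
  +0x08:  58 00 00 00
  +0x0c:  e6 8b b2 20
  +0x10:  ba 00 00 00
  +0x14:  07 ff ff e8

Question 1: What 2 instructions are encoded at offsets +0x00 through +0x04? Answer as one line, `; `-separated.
[00] e7 54 44 2c → 0xe754442c
  op=0xe754442c>>26=0x39 ⇒ addi (RI)
  rd: (w>>23)&0x7=0x6 → %r6
  imm: (w>>0)&0x7fffff=0x54442c → #5522476
[04] e7 e4 c6 44 → 0xe7e4c644
  op=0xe7e4c644>>26=0x39 ⇒ addi (RI)
  rd: (w>>23)&0x7=0x7 → %r7
  imm: (w>>0)&0x7fffff=0x64c644 → #6604356

addi %r6, #5522476; addi %r7, #6604356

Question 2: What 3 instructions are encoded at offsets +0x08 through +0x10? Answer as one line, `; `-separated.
@+08  big-endian(58 00 00 00) = 0x58000000
  op=0x58000000>>26=0x16 ⇒ srl (RR)
  rd@[25:23]=0x0 ⇒ %r0
  rs@[22:20]=0x0 ⇒ %r0
@+0c  big-endian(e6 8b b2 20) = 0xe68bb220
  op=0xe68bb220>>26=0x39 ⇒ addi (RI)
  rd@[25:23]=0x5 ⇒ %r5
  imm@[22:0]=0xbb220 ⇒ #766496
@+10  big-endian(ba 00 00 00) = 0xba000000
  op=0xba000000>>26=0x2e ⇒ not (R)
  rd@[25:23]=0x4 ⇒ %r4

srl %r0, %r0; addi %r5, #766496; not %r4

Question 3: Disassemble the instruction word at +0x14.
b #-24

off 0x14: read 07 ff ff e8 as big → 0x07ffffe8
  top 6b → 0x1 → b [J]
  imm@[25:0]=0x3ffffe8 (s26→-24) ⇒ #-24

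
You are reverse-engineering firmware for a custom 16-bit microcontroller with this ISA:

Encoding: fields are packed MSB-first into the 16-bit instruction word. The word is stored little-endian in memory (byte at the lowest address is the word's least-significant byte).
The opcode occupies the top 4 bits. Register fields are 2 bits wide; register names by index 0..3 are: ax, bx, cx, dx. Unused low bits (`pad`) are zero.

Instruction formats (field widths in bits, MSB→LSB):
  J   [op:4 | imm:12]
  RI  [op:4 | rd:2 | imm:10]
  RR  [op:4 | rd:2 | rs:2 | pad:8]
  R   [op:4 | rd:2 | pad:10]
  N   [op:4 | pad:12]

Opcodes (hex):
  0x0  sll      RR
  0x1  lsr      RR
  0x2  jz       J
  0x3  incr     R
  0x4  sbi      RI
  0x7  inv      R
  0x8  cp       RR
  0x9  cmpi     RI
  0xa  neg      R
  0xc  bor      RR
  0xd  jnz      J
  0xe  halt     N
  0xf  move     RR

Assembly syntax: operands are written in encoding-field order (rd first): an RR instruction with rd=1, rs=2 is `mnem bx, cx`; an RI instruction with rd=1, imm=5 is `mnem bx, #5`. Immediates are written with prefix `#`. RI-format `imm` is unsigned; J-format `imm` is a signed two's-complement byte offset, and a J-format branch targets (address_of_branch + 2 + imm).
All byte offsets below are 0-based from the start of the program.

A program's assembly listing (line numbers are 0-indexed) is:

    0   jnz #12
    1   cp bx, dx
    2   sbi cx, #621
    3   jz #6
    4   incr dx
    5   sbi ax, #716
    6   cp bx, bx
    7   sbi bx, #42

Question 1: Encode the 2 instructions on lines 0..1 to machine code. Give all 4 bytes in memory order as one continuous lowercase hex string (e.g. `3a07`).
0cd00087

line 0 (jnz): pack op=0xd:4|imm=12:12 = 0xd00c; little→ 0c d0
line 1 (cp): pack op=0x8:4|rd=1:2|rs=3:2|pad=0:8 = 0x8700; little→ 00 87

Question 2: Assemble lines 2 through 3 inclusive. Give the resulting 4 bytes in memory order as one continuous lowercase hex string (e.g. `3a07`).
line 2 (sbi): pack op=0x4:4|rd=2:2|imm=621:10 = 0x4a6d; little→ 6d 4a
line 3 (jz): pack op=0x2:4|imm=6:12 = 0x2006; little→ 06 20

6d4a0620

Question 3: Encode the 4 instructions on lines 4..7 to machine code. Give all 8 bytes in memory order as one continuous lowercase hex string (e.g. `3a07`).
line 4 (incr): pack op=0x3:4|rd=3:2|pad=0:10 = 0x3c00; little→ 00 3c
line 5 (sbi): pack op=0x4:4|rd=0:2|imm=716:10 = 0x42cc; little→ cc 42
line 6 (cp): pack op=0x8:4|rd=1:2|rs=1:2|pad=0:8 = 0x8500; little→ 00 85
line 7 (sbi): pack op=0x4:4|rd=1:2|imm=42:10 = 0x442a; little→ 2a 44

003ccc4200852a44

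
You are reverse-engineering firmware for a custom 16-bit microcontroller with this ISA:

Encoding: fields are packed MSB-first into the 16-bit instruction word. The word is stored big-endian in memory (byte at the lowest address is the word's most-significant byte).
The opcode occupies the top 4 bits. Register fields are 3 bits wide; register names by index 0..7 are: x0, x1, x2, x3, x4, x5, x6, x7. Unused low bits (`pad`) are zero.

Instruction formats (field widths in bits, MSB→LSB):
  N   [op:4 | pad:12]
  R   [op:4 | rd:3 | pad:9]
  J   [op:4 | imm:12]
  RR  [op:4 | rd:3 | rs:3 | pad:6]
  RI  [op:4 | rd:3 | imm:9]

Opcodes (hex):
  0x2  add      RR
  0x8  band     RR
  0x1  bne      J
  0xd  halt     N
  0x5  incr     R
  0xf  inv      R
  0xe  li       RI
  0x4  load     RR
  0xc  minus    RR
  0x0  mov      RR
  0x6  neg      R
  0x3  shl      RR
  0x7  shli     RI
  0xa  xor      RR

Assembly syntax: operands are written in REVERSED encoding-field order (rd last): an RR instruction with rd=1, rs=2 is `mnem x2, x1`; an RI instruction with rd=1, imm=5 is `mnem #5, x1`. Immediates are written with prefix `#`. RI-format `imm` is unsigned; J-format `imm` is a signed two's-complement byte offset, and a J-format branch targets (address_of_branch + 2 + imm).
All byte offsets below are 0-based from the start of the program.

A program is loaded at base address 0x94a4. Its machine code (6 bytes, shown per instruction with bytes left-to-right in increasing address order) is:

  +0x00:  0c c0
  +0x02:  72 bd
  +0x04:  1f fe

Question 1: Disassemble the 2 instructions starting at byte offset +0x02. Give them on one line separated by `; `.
off 0x02: read 72 bd as big → 0x72bd
  op=0x72bd>>12=0x7 ⇒ shli (RI)
  rd@[11:9]=0x1 ⇒ x1
  imm@[8:0]=0xbd ⇒ #189
off 0x04: read 1f fe as big → 0x1ffe
  op=0x1ffe>>12=0x1 ⇒ bne (J)
  imm@[11:0]=0xffe (s12→-2) ⇒ #-2

shli #189, x1; bne #-2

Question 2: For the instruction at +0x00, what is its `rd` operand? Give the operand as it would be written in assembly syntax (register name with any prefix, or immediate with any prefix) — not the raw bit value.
x6

+0x00: 0c c0 ⇒ word 0x0cc0 (big)
  opcode bits[15:12]=0x0: mov/RR
  rd: (w>>9)&0x7=0x6 → x6
  rs: (w>>6)&0x7=0x3 → x3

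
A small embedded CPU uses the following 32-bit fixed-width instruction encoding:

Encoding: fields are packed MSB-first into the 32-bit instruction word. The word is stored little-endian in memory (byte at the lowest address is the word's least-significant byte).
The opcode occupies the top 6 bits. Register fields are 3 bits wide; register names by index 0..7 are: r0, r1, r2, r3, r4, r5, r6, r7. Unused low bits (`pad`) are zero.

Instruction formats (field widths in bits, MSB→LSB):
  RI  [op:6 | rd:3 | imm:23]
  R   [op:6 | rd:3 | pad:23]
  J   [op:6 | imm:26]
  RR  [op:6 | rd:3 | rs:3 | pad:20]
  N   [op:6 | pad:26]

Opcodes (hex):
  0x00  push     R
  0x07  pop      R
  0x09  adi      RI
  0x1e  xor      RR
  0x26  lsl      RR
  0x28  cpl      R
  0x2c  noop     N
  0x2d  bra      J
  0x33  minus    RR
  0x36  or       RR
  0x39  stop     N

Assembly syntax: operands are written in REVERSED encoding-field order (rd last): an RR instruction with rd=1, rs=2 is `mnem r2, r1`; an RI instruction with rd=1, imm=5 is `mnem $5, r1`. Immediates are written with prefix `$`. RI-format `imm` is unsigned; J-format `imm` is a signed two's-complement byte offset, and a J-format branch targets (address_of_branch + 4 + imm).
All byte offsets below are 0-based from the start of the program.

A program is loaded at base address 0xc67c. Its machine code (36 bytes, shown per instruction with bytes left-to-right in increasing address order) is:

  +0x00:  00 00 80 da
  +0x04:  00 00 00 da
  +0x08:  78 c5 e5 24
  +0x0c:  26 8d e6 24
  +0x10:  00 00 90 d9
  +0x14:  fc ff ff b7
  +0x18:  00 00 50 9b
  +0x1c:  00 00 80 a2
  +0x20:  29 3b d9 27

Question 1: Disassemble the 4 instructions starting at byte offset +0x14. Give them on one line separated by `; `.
bra $-4; lsl r5, r6; cpl r5; adi $5847849, r7

@+14  little-endian(fc ff ff b7) = 0xb7fffffc
  top 6b → 0x2d → bra [J]
  [25:0] imm=67108860 (s26→-4) = $-4
@+18  little-endian(00 00 50 9b) = 0x9b500000
  top 6b → 0x26 → lsl [RR]
  [25:23] rd=6 = r6
  [22:20] rs=5 = r5
@+1c  little-endian(00 00 80 a2) = 0xa2800000
  top 6b → 0x28 → cpl [R]
  [25:23] rd=5 = r5
@+20  little-endian(29 3b d9 27) = 0x27d93b29
  top 6b → 0x9 → adi [RI]
  [25:23] rd=7 = r7
  [22:0] imm=5847849 = $5847849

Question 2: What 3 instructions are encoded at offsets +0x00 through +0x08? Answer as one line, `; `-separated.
+0x00: 00 00 80 da ⇒ word 0xda800000 (little)
  op=0xda800000>>26=0x36 ⇒ or (RR)
  rd: (w>>23)&0x7=0x5 → r5
  rs: (w>>20)&0x7=0x0 → r0
+0x04: 00 00 00 da ⇒ word 0xda000000 (little)
  op=0xda000000>>26=0x36 ⇒ or (RR)
  rd: (w>>23)&0x7=0x4 → r4
  rs: (w>>20)&0x7=0x0 → r0
+0x08: 78 c5 e5 24 ⇒ word 0x24e5c578 (little)
  op=0x24e5c578>>26=0x9 ⇒ adi (RI)
  rd: (w>>23)&0x7=0x1 → r1
  imm: (w>>0)&0x7fffff=0x65c578 → $6669688

or r0, r5; or r0, r4; adi $6669688, r1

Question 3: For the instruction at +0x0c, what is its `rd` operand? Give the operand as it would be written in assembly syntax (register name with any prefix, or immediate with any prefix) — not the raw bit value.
[0c] 26 8d e6 24 → 0x24e68d26
  op=0x24e68d26>>26=0x9 ⇒ adi (RI)
  rd: (w>>23)&0x7=0x1 → r1
  imm: (w>>0)&0x7fffff=0x668d26 → $6720806

r1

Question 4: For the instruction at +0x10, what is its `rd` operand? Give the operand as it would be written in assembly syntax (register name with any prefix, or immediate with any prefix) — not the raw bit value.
[10] 00 00 90 d9 → 0xd9900000
  op=0xd9900000>>26=0x36 ⇒ or (RR)
  [25:23] rd=3 = r3
  [22:20] rs=1 = r1

r3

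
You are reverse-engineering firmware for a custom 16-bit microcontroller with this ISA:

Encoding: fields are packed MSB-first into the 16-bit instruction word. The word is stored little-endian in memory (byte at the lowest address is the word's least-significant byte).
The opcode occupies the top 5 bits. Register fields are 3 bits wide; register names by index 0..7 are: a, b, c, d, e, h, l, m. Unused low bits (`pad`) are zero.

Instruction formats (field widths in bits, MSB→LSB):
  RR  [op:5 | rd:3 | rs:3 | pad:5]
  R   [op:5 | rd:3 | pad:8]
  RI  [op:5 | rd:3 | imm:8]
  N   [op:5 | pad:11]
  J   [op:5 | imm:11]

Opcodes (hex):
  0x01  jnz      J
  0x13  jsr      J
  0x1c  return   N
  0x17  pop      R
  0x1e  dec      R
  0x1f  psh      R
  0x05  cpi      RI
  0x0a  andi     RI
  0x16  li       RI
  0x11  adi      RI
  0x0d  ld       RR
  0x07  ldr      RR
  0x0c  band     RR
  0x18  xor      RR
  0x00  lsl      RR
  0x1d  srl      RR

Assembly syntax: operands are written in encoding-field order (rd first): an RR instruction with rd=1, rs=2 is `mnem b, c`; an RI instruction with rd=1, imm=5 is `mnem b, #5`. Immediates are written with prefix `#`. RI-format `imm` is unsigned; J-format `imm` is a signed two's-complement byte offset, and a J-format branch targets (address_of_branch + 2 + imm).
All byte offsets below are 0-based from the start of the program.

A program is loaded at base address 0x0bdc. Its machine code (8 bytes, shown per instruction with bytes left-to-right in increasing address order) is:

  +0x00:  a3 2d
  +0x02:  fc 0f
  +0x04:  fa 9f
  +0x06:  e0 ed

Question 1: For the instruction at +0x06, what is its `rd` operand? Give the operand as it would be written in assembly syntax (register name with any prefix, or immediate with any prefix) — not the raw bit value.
@+06  little-endian(e0 ed) = 0xede0
  top 5b → 0x1d → srl [RR]
  rd@[10:8]=0x5 ⇒ h
  rs@[7:5]=0x7 ⇒ m

h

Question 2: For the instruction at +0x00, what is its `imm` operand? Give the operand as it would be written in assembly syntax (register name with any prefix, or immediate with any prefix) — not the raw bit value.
off 0x00: read a3 2d as little → 0x2da3
  opcode bits[15:11]=0x5: cpi/RI
  [10:8] rd=5 = h
  [7:0] imm=163 = #163

#163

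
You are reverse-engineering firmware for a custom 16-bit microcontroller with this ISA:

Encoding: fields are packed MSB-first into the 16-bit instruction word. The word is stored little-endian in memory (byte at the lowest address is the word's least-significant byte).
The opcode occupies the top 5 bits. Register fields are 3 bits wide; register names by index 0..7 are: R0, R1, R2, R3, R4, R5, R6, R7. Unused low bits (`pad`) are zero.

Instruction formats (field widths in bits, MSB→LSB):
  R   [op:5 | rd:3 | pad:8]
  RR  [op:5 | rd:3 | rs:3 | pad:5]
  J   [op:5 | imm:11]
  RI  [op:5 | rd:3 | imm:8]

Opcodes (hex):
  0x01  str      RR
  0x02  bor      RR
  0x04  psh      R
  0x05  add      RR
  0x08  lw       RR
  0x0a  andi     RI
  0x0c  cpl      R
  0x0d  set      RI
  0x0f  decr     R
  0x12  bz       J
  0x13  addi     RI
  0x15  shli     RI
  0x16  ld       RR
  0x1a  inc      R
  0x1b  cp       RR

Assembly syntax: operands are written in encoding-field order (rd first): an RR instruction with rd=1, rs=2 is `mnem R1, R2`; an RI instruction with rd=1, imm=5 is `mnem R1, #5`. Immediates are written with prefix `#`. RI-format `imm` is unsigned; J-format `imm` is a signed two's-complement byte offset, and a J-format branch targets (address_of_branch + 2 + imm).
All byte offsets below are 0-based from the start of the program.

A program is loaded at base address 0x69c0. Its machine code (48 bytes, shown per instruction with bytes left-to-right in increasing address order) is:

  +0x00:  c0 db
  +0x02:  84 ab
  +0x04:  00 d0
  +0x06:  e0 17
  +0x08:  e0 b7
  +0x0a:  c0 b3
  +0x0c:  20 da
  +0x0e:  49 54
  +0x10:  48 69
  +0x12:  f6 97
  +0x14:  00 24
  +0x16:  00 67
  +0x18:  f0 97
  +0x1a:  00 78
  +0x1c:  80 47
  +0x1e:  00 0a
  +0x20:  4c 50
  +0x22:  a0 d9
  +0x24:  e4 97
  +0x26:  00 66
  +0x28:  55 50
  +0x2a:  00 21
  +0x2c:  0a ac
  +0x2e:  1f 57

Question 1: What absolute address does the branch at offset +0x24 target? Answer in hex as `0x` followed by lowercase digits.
0x69ca

off 0x24: read e4 97 as little → 0x97e4
  top 5b → 0x12 → bz [J]
  imm: (w>>0)&0x7ff=0x7e4 (s11→-28) → #-28
  target = base 0x69c0 + off 0x24 + 2 + imm -28 = 0x69ca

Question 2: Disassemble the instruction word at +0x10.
set R1, #72

@+10  little-endian(48 69) = 0x6948
  top 5b → 0xd → set [RI]
  [10:8] rd=1 = R1
  [7:0] imm=72 = #72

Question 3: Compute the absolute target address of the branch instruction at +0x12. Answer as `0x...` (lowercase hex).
0x69ca

+0x12: f6 97 ⇒ word 0x97f6 (little)
  opcode bits[15:11]=0x12: bz/J
  imm@[10:0]=0x7f6 (s11→-10) ⇒ #-10
  target = base 0x69c0 + off 0x12 + 2 + imm -10 = 0x69ca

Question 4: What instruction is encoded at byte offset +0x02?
shli R3, #132

+0x02: 84 ab ⇒ word 0xab84 (little)
  opcode bits[15:11]=0x15: shli/RI
  [10:8] rd=3 = R3
  [7:0] imm=132 = #132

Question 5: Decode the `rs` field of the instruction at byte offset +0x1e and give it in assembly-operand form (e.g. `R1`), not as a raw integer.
R0

off 0x1e: read 00 0a as little → 0x0a00
  op=0x0a00>>11=0x1 ⇒ str (RR)
  rd@[10:8]=0x2 ⇒ R2
  rs@[7:5]=0x0 ⇒ R0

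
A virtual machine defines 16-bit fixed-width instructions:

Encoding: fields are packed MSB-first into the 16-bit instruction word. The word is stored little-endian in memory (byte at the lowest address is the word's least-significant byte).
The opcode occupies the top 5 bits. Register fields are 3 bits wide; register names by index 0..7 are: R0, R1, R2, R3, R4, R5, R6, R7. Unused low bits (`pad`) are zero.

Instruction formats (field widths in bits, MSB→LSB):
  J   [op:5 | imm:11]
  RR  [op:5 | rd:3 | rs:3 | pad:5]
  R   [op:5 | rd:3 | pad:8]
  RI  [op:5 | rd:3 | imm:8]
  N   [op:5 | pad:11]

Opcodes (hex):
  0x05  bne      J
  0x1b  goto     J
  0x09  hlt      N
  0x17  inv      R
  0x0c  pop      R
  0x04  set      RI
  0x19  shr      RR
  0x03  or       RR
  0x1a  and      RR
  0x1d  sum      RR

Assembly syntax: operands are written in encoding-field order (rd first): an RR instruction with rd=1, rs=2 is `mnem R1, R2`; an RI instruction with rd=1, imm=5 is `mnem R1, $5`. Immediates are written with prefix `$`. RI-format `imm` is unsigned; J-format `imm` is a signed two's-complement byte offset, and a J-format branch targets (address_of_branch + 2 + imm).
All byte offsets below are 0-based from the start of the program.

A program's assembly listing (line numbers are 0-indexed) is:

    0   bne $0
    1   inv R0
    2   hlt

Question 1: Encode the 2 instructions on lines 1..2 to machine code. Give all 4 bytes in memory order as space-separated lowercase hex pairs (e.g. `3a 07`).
00 b8 00 48

line 1 (inv): pack op=0x17:5|rd=0:3|pad=0:8 = 0xb800; little→ 00 b8
line 2 (hlt): pack op=0x9:5|pad=0:11 = 0x4800; little→ 00 48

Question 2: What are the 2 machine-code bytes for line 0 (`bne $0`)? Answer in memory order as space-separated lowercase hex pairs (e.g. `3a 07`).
L0: bne op=0x5:5|imm=0:11 ⇒ 0x2800 ⇒ little 00 28

00 28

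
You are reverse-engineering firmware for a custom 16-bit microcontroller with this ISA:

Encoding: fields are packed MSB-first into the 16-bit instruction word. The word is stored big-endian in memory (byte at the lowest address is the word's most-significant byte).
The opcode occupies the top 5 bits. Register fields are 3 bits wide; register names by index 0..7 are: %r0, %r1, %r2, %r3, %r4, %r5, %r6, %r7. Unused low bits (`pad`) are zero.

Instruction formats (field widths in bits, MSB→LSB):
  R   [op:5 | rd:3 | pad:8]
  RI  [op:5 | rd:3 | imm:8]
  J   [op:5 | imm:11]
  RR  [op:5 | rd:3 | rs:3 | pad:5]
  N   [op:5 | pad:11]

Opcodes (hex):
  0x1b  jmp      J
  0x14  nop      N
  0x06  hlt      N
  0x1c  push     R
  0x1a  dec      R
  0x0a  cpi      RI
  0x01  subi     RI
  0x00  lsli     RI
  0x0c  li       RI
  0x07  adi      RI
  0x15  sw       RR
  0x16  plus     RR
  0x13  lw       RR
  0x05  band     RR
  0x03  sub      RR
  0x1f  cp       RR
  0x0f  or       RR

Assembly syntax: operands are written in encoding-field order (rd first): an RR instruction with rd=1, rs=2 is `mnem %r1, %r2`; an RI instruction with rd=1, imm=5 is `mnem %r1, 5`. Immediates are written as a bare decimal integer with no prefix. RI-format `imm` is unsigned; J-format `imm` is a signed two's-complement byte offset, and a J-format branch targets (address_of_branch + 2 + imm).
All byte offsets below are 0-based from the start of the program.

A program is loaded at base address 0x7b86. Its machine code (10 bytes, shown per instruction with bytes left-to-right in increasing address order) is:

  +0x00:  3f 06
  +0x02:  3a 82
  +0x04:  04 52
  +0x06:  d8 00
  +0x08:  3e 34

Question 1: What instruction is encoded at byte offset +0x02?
+0x02: 3a 82 ⇒ word 0x3a82 (big)
  top 5b → 0x7 → adi [RI]
  [10:8] rd=2 = %r2
  [7:0] imm=130 = 130

adi %r2, 130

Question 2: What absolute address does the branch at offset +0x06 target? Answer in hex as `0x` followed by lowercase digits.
0x7b8e

[06] d8 00 → 0xd800
  opcode bits[15:11]=0x1b: jmp/J
  imm: (w>>0)&0x7ff=0x0 → 0
  target = base 0x7b86 + off 0x06 + 2 + imm 0 = 0x7b8e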